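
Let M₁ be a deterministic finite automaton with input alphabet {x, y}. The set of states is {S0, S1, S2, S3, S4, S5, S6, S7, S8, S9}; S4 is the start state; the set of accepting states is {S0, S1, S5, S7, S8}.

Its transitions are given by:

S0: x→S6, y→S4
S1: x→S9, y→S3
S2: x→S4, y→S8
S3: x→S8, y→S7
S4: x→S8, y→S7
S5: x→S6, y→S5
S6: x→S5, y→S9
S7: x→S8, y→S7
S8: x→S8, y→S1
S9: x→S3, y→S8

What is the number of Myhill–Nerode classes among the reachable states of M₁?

5

States {S0,S2,S5,S6} cannot be reached from the start state, so discard them.
Start with accepting vs non-accepting: {S1,S7,S8} | {S3,S4,S9}.
Refine {S1,S7,S8} on symbol x: members go to different blocks, giving {S7,S8} and {S1}.
Refine {S7,S8} on symbol y: members go to different blocks, giving {S7} and {S8}.
Refine {S3,S4,S9} on symbol x: members go to different blocks, giving {S3,S4} and {S9}.
No further refinement is possible. Final partition (5 blocks): {S7} | {S3,S4} | {S1} | {S8} | {S9}.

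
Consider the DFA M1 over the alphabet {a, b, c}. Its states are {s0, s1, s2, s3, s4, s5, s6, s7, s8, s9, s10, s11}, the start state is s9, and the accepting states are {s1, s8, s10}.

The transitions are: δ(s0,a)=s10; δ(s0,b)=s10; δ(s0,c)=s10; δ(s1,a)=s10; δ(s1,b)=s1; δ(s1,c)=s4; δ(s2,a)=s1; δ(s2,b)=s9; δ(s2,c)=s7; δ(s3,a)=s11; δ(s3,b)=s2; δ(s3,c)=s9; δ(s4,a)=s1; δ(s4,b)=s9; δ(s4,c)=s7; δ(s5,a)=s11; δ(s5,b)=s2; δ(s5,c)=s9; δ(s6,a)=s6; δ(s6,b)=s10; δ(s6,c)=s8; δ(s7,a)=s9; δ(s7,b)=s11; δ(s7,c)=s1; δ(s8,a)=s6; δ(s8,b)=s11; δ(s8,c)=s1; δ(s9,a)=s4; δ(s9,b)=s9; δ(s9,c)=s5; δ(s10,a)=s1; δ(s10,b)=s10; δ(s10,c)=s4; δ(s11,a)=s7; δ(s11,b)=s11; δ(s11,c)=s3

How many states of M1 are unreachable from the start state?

Starting at s9 and following transitions, the reachable set is {s1, s2, s3, s4, s5, s7, s9, s10, s11}. That leaves s0, s6, s8 unreachable — 3 in total.

3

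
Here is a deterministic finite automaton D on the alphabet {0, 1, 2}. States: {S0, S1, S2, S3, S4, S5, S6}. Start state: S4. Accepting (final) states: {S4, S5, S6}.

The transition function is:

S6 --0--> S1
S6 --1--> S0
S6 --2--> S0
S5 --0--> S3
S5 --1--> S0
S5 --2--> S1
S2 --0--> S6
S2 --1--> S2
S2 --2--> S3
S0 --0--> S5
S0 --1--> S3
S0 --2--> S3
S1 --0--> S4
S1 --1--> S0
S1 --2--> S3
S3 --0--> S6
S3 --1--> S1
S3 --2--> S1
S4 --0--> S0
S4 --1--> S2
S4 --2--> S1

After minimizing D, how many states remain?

Every state is reachable, so we keep all 7.
P0 = {S4,S5,S6} | {S0,S1,S2,S3}.
The partition is now stable with 2 blocks: {S4,S5,S6} | {S0,S1,S2,S3}.

2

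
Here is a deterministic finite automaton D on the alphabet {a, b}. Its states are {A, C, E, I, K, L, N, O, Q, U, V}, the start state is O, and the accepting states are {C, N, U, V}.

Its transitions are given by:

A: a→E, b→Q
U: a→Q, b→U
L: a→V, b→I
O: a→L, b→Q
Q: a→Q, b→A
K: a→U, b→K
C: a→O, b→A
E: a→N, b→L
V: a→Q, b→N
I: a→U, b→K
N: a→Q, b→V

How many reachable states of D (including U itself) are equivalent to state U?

3

First remove the unreachable states {C}; 10 states remain.
Start with accepting vs non-accepting: {N,U,V} | {A,E,I,K,L,O,Q}.
Split {A,E,I,K,L,O,Q} by δ(·,a) → {E,I,K,L} and {A,O,Q}.
On input a, block {A,O,Q} splits into {A,O} and {Q}.
Stable partition: {N,U,V} | {E,I,K,L} | {A,O} | {Q} — 4 equivalence classes.
The equivalence class containing U is {N,U,V}, of size 3.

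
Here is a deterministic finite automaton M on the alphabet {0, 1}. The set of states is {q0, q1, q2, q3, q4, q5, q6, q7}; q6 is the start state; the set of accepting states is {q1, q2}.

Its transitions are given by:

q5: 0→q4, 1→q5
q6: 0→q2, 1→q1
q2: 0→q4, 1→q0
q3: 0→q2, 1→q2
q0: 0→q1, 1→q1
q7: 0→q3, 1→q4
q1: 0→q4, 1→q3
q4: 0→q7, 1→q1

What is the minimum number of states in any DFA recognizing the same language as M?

4

Reachable states from the start: {q0,q1,q2,q3,q4,q6,q7}. Unreachable: {q5} — drop them.
P0 = {q1,q2} | {q0,q3,q4,q6,q7}.
Refine {q0,q3,q4,q6,q7} on symbol 0: members go to different blocks, giving {q0,q3,q6} and {q4,q7}.
Split {q4,q7} by δ(·,0) → {q4} and {q7}.
No further refinement is possible. Final partition (4 blocks): {q1,q2} | {q0,q3,q6} | {q4} | {q7}.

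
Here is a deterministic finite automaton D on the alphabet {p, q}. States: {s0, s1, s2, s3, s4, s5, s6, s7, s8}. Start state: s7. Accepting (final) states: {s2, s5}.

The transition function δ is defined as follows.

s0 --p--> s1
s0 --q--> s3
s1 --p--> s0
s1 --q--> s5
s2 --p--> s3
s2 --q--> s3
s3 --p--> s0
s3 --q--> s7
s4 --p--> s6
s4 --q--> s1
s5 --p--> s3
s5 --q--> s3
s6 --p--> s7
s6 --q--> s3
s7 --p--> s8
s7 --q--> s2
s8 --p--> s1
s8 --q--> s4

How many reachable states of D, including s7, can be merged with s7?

Initial partition by acceptance: {s2,s5} | {s0,s1,s3,s4,s6,s7,s8}.
Refine {s0,s1,s3,s4,s6,s7,s8} on symbol q: members go to different blocks, giving {s0,s3,s4,s6,s8} and {s1,s7}.
Refine {s0,s3,s4,s6,s8} on symbol p: members go to different blocks, giving {s0,s6,s8} and {s3,s4}.
Stable partition: {s2,s5} | {s0,s6,s8} | {s1,s7} | {s3,s4} — 4 equivalence classes.
The equivalence class containing s7 is {s1,s7}, of size 2.

2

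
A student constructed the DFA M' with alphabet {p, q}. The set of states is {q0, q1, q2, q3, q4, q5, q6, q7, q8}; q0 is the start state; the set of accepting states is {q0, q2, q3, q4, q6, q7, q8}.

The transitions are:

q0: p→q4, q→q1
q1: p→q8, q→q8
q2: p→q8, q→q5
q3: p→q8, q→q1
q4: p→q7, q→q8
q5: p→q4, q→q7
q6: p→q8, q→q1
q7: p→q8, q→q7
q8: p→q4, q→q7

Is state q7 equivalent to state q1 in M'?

No

Reachable states from the start: {q0,q1,q4,q7,q8}. Unreachable: {q2,q3,q5,q6} — drop them.
Start with accepting vs non-accepting: {q0,q4,q7,q8} | {q1}.
Split {q0,q4,q7,q8} by δ(·,q) → {q4,q7,q8} and {q0}.
Stable partition: {q4,q7,q8} | {q1} | {q0} — 3 equivalence classes.
q7 and q1 end up in different blocks, so they are distinguishable. For instance, the string 'ε' is accepted from only q7.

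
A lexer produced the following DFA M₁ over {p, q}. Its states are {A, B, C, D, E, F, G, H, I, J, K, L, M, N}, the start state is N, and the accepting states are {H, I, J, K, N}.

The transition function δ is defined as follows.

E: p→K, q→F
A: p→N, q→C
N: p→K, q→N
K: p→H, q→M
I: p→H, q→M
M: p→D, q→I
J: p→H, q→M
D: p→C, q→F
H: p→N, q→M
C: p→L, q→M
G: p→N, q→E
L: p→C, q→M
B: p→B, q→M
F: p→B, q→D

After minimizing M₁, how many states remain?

Reachable states from the start: {B,C,D,F,H,I,K,L,M,N}. Unreachable: {A,E,G,J} — drop them.
P0 = {H,I,K,N} | {B,C,D,F,L,M}.
Split {H,I,K,N} by δ(·,q) → {H,I,K} and {N}.
Split {H,I,K} by δ(·,p) → {I,K} and {H}.
On input q, block {B,C,D,F,L,M} splits into {B,C,D,F,L} and {M}.
On input q, block {B,C,D,F,L} splits into {B,C,L} and {D,F}.
No further refinement is possible. Final partition (6 blocks): {I,K} | {B,C,L} | {N} | {H} | {M} | {D,F}.

6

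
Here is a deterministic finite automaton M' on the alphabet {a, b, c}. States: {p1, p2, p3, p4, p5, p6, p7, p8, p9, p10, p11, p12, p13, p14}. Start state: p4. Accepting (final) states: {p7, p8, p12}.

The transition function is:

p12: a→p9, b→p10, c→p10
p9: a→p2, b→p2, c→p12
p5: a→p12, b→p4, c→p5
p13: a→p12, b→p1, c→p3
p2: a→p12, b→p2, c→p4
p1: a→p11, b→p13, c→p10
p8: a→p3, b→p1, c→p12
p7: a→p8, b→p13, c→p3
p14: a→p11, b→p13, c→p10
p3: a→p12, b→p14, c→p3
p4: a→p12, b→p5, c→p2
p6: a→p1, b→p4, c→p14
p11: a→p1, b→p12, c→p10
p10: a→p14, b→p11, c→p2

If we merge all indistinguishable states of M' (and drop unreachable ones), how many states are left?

First remove the unreachable states {p6,p7,p8}; 11 states remain.
Start with accepting vs non-accepting: {p12} | {p1,p2,p3,p4,p5,p9,p10,p11,p13,p14}.
On input a, block {p1,p2,p3,p4,p5,p9,p10,p11,p13,p14} splits into {p1,p9,p10,p11,p14} and {p2,p3,p4,p5,p13}.
Split {p1,p9,p10,p11,p14} by δ(·,a) → {p1,p10,p11,p14} and {p9}.
Refine {p1,p10,p11,p14} on symbol b: members go to different blocks, giving {p1,p14} and {p10} and {p11}.
On input b, block {p2,p3,p4,p5,p13} splits into {p2,p4,p5} and {p3,p13}.
The partition is now stable with 7 blocks: {p12} | {p1,p14} | {p2,p4,p5} | {p9} | {p10} | {p11} | {p3,p13}.

7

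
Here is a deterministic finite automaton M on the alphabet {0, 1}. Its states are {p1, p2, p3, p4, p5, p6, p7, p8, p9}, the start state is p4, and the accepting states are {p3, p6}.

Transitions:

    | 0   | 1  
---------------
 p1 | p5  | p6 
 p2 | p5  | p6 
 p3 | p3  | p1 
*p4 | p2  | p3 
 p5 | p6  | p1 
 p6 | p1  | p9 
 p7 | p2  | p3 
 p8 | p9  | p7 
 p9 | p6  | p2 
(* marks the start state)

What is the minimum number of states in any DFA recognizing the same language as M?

First remove the unreachable states {p7,p8}; 7 states remain.
Start with accepting vs non-accepting: {p3,p6} | {p1,p2,p4,p5,p9}.
Split {p3,p6} by δ(·,0) → {p3} and {p6}.
Split {p1,p2,p4,p5,p9} by δ(·,0) → {p1,p2,p4} and {p5,p9}.
Refine {p1,p2,p4} on symbol 0: members go to different blocks, giving {p1,p2} and {p4}.
Stable partition: {p3} | {p1,p2} | {p6} | {p5,p9} | {p4} — 5 equivalence classes.

5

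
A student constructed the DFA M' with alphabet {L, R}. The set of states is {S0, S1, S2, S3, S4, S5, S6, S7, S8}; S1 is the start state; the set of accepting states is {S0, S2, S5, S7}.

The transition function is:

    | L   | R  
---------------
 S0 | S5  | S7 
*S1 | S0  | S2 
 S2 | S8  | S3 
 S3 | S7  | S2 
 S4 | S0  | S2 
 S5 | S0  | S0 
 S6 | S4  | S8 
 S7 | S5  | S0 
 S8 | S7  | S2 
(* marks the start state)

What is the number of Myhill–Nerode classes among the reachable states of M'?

3

States {S4,S6} cannot be reached from the start state, so discard them.
Start with accepting vs non-accepting: {S0,S2,S5,S7} | {S1,S3,S8}.
Refine {S0,S2,S5,S7} on symbol L: members go to different blocks, giving {S0,S5,S7} and {S2}.
No further refinement is possible. Final partition (3 blocks): {S0,S5,S7} | {S1,S3,S8} | {S2}.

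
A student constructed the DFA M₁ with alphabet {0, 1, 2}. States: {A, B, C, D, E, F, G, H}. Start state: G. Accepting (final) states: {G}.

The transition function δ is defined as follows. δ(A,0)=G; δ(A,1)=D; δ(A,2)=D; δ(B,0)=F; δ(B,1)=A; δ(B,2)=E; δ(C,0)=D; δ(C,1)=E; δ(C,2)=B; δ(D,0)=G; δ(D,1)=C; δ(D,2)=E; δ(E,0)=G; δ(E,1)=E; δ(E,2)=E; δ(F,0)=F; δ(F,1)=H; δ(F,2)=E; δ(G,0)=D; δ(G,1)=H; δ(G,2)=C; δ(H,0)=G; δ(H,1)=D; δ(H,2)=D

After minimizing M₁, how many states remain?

6

Every state is reachable, so we keep all 8.
Initial partition by acceptance: {G} | {A,B,C,D,E,F,H}.
Refine {A,B,C,D,E,F,H} on symbol 0: members go to different blocks, giving {A,D,E,H} and {B,C,F}.
Split {A,D,E,H} by δ(·,1) → {A,E,H} and {D}.
On input 1, block {A,E,H} splits into {A,H} and {E}.
On input 0, block {B,C,F} splits into {B,F} and {C}.
The partition is now stable with 6 blocks: {G} | {A,H} | {B,F} | {D} | {E} | {C}.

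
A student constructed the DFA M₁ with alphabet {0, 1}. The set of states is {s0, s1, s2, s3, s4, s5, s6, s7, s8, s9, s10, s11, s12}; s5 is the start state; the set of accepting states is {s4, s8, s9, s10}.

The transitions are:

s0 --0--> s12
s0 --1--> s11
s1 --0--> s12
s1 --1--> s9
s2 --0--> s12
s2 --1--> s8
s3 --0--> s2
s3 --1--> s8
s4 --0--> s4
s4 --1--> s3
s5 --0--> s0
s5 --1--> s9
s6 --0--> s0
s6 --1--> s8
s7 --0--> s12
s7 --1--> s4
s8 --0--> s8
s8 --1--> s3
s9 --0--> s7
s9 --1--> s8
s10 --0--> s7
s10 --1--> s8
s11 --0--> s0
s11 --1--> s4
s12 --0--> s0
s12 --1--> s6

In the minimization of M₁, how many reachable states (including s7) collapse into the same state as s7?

First remove the unreachable states {s1,s10}; 11 states remain.
Start with accepting vs non-accepting: {s4,s8,s9} | {s0,s2,s3,s5,s6,s7,s11,s12}.
Split {s4,s8,s9} by δ(·,0) → {s4,s8} and {s9}.
On input 1, block {s0,s2,s3,s5,s6,s7,s11,s12} splits into {s2,s3,s6,s7,s11} and {s0,s12} and {s5}.
On input 0, block {s2,s3,s6,s7,s11} splits into {s2,s6,s7,s11} and {s3}.
The partition is now stable with 6 blocks: {s4,s8} | {s2,s6,s7,s11} | {s9} | {s0,s12} | {s5} | {s3}.
State s7 belongs to the block {s2,s6,s7,s11}, which has 4 states.

4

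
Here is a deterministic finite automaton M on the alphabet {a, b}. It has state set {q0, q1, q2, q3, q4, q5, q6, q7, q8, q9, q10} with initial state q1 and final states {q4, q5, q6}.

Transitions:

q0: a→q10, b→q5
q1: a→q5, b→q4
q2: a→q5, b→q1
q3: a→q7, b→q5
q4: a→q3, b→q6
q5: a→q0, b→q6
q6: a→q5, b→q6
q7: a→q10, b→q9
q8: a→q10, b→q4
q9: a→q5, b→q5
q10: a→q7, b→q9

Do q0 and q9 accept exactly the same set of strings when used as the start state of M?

No

First remove the unreachable states {q2,q8}; 9 states remain.
P0 = {q4,q5,q6} | {q0,q1,q3,q7,q9,q10}.
Refine {q4,q5,q6} on symbol a: members go to different blocks, giving {q4,q5} and {q6}.
On input a, block {q0,q1,q3,q7,q9,q10} splits into {q0,q3,q7,q10} and {q1,q9}.
On input b, block {q0,q3,q7,q10} splits into {q0,q3} and {q7,q10}.
No further refinement is possible. Final partition (5 blocks): {q4,q5} | {q0,q3} | {q6} | {q1,q9} | {q7,q10}.
q0 and q9 end up in different blocks, so they are distinguishable. For instance, the string 'a' is accepted from only q9.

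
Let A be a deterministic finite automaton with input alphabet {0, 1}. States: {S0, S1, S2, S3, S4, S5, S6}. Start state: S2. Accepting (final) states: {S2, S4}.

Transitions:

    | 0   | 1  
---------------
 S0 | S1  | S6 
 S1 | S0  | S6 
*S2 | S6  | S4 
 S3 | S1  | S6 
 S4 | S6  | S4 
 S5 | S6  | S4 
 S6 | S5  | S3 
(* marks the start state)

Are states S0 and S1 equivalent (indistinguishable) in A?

Every state is reachable, so we keep all 7.
Initial partition by acceptance: {S2,S4} | {S0,S1,S3,S5,S6}.
Split {S0,S1,S3,S5,S6} by δ(·,1) → {S0,S1,S3,S6} and {S5}.
Refine {S0,S1,S3,S6} on symbol 0: members go to different blocks, giving {S0,S1,S3} and {S6}.
The partition is now stable with 4 blocks: {S2,S4} | {S0,S1,S3} | {S5} | {S6}.
S0 and S1 lie in the same block of the stable partition, so they are equivalent — no string distinguishes them.

Yes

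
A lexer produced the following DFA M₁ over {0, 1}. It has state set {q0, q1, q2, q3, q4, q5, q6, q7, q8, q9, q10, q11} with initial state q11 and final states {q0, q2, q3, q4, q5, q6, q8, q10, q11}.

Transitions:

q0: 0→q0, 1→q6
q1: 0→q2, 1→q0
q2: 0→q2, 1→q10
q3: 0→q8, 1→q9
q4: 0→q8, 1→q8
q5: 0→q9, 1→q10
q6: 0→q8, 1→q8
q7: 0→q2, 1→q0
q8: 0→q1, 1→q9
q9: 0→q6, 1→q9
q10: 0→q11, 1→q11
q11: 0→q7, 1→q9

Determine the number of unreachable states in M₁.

Starting at q11 and following transitions, the reachable set is {q0, q1, q2, q6, q7, q8, q9, q10, q11}. That leaves q3, q4, q5 unreachable — 3 in total.

3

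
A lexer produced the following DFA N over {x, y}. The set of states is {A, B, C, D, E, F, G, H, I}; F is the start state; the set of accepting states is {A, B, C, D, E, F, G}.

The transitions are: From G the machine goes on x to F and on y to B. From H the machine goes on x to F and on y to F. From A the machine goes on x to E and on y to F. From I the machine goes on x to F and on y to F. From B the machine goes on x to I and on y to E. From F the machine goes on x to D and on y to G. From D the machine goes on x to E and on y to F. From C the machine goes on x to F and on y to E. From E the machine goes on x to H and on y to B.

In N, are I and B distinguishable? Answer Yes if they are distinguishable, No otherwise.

Yes

First remove the unreachable states {A,C}; 7 states remain.
Initial partition by acceptance: {B,D,E,F,G} | {H,I}.
On input x, block {B,D,E,F,G} splits into {D,F,G} and {B,E}.
Refine {D,F,G} on symbol x: members go to different blocks, giving {F,G} and {D}.
On input x, block {F,G} splits into {F} and {G}.
The partition is now stable with 5 blocks: {F} | {H,I} | {B,E} | {D} | {G}.
I and B end up in different blocks, so they are distinguishable. For instance, the string 'ε' is accepted from only B.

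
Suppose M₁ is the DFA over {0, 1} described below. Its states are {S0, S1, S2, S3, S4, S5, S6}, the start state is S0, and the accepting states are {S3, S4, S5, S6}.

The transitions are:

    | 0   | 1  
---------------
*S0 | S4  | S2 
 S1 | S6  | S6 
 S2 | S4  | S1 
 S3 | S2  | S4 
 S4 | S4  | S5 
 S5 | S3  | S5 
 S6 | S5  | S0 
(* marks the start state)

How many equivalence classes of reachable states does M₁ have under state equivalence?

All states are reachable from the start state.
P0 = {S3,S4,S5,S6} | {S0,S1,S2}.
Split {S3,S4,S5,S6} by δ(·,0) → {S4,S5,S6} and {S3}.
Refine {S4,S5,S6} on symbol 0: members go to different blocks, giving {S4,S6} and {S5}.
Split {S4,S6} by δ(·,0) → {S4} and {S6}.
On input 0, block {S0,S1,S2} splits into {S0,S2} and {S1}.
Refine {S0,S2} on symbol 1: members go to different blocks, giving {S0} and {S2}.
The partition is now stable with 7 blocks: {S4} | {S0} | {S3} | {S5} | {S6} | {S1} | {S2}.

7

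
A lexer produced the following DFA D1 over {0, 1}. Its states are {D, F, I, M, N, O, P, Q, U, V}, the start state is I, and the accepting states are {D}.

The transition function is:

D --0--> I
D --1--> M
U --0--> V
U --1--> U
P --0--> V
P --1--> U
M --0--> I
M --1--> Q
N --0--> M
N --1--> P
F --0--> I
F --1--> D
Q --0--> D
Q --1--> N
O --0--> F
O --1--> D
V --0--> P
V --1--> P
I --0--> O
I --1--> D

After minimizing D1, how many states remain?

P0 = {D} | {F,I,M,N,O,P,Q,U,V}.
On input 0, block {F,I,M,N,O,P,Q,U,V} splits into {F,I,M,N,O,P,U,V} and {Q}.
Split {F,I,M,N,O,P,U,V} by δ(·,1) → {N,P,U,V} and {F,I,O} and {M}.
Refine {N,P,U,V} on symbol 0: members go to different blocks, giving {P,U,V} and {N}.
The partition is now stable with 6 blocks: {D} | {P,U,V} | {Q} | {F,I,O} | {M} | {N}.

6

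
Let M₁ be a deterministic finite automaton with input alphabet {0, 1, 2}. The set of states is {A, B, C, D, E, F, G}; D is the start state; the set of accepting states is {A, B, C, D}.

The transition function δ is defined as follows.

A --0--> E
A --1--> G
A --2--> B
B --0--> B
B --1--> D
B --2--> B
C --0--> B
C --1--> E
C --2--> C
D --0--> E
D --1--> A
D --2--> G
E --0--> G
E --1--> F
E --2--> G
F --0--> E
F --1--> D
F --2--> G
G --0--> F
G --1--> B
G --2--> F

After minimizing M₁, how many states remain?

States {C} cannot be reached from the start state, so discard them.
P0 = {A,B,D} | {E,F,G}.
On input 0, block {A,B,D} splits into {A,D} and {B}.
Refine {A,D} on symbol 1: members go to different blocks, giving {A} and {D}.
Refine {E,F,G} on symbol 1: members go to different blocks, giving {E} and {F} and {G}.
The partition is now stable with 6 blocks: {A} | {E} | {B} | {D} | {F} | {G}.

6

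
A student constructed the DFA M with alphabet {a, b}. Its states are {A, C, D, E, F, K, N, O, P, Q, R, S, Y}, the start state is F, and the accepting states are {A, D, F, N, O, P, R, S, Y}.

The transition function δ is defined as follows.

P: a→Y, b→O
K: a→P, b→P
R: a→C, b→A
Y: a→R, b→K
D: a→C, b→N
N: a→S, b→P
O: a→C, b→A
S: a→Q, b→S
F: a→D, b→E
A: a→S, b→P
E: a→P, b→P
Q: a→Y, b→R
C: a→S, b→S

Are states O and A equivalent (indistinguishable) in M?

No

Start with accepting vs non-accepting: {A,D,F,N,O,P,R,S,Y} | {C,E,K,Q}.
Split {A,D,F,N,O,P,R,S,Y} by δ(·,a) → {A,F,N,P,Y} and {D,O,R,S}.
Refine {A,F,N,P,Y} on symbol a: members go to different blocks, giving {A,F,N,Y} and {P}.
Refine {A,F,N,Y} on symbol b: members go to different blocks, giving {F,Y} and {A,N}.
On input a, block {C,E,K,Q} splits into {E,K} and {Q} and {C}.
Refine {D,O,R,S} on symbol a: members go to different blocks, giving {D,O,R} and {S}.
The partition is now stable with 8 blocks: {F,Y} | {E,K} | {D,O,R} | {P} | {A,N} | {Q} | {C} | {S}.
O and A end up in different blocks, so they are distinguishable. For instance, the string 'a' is accepted from only A.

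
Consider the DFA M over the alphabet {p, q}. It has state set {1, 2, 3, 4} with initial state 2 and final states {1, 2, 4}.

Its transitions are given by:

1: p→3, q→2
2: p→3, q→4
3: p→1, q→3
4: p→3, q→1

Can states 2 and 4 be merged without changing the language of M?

All states are reachable from the start state.
Start with accepting vs non-accepting: {1,2,4} | {3}.
No further refinement is possible. Final partition (2 blocks): {1,2,4} | {3}.
2 and 4 lie in the same block of the stable partition, so they are equivalent — no string distinguishes them.

Yes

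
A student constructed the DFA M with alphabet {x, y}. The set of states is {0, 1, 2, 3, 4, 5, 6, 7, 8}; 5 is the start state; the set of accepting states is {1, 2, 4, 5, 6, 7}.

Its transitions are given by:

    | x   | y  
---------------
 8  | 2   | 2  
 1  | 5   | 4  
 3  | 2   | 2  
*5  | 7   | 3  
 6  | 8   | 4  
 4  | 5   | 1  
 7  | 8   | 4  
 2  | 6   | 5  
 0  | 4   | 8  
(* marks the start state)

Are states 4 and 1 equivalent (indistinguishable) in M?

Reachable states from the start: {1,2,3,4,5,6,7,8}. Unreachable: {0} — drop them.
P0 = {1,2,4,5,6,7} | {3,8}.
On input x, block {1,2,4,5,6,7} splits into {1,2,4,5} and {6,7}.
Refine {1,2,4,5} on symbol x: members go to different blocks, giving {1,4} and {2,5}.
Refine {2,5} on symbol y: members go to different blocks, giving {2} and {5}.
The partition is now stable with 5 blocks: {1,4} | {3,8} | {6,7} | {2} | {5}.
4 and 1 lie in the same block of the stable partition, so they are equivalent — no string distinguishes them.

Yes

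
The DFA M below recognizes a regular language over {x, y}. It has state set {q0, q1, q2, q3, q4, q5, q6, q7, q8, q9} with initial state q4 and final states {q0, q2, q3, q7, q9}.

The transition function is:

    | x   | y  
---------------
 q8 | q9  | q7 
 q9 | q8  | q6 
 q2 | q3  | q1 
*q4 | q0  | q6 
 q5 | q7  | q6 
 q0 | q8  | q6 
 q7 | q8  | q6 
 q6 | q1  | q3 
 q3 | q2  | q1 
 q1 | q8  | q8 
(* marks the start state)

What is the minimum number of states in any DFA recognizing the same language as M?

6

Reachable states from the start: {q0,q1,q2,q3,q4,q6,q7,q8,q9}. Unreachable: {q5} — drop them.
Initial partition by acceptance: {q0,q2,q3,q7,q9} | {q1,q4,q6,q8}.
On input x, block {q0,q2,q3,q7,q9} splits into {q0,q7,q9} and {q2,q3}.
Refine {q1,q4,q6,q8} on symbol x: members go to different blocks, giving {q1,q6} and {q4,q8}.
Split {q1,q6} by δ(·,x) → {q1} and {q6}.
On input y, block {q4,q8} splits into {q4} and {q8}.
Stable partition: {q0,q7,q9} | {q1} | {q2,q3} | {q4} | {q6} | {q8} — 6 equivalence classes.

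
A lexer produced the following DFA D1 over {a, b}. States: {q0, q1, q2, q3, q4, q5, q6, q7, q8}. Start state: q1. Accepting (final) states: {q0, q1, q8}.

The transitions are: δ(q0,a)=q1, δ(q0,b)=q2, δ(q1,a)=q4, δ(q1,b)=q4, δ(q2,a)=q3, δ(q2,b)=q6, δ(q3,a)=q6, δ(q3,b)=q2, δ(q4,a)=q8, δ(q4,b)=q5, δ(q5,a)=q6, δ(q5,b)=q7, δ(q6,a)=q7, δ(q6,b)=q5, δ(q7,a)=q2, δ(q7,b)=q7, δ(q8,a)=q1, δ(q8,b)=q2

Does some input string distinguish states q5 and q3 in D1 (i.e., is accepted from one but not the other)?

States {q0} cannot be reached from the start state, so discard them.
Initial partition by acceptance: {q1,q8} | {q2,q3,q4,q5,q6,q7}.
Refine {q1,q8} on symbol a: members go to different blocks, giving {q1} and {q8}.
On input a, block {q2,q3,q4,q5,q6,q7} splits into {q2,q3,q5,q6,q7} and {q4}.
The partition is now stable with 4 blocks: {q1} | {q2,q3,q5,q6,q7} | {q8} | {q4}.
q5 and q3 lie in the same block of the stable partition, so they are equivalent — no string distinguishes them.

No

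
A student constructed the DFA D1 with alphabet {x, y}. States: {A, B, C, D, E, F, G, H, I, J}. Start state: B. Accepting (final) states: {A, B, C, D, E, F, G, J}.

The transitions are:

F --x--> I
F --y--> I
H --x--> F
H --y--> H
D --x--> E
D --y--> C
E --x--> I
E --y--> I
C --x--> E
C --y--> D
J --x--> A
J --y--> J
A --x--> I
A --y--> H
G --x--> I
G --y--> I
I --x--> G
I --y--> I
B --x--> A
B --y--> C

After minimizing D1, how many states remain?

3

Reachable states from the start: {A,B,C,D,E,F,G,H,I}. Unreachable: {J} — drop them.
Initial partition by acceptance: {A,B,C,D,E,F,G} | {H,I}.
Refine {A,B,C,D,E,F,G} on symbol x: members go to different blocks, giving {A,E,F,G} and {B,C,D}.
The partition is now stable with 3 blocks: {A,E,F,G} | {H,I} | {B,C,D}.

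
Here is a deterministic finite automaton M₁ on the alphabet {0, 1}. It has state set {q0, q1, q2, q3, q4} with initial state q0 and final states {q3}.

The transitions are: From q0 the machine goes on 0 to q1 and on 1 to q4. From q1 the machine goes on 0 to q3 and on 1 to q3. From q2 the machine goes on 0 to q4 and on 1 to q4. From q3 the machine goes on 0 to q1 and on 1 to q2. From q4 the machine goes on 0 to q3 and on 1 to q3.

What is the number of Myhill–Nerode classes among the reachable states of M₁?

3

Every state is reachable, so we keep all 5.
P0 = {q3} | {q0,q1,q2,q4}.
Split {q0,q1,q2,q4} by δ(·,0) → {q0,q2} and {q1,q4}.
No further refinement is possible. Final partition (3 blocks): {q3} | {q0,q2} | {q1,q4}.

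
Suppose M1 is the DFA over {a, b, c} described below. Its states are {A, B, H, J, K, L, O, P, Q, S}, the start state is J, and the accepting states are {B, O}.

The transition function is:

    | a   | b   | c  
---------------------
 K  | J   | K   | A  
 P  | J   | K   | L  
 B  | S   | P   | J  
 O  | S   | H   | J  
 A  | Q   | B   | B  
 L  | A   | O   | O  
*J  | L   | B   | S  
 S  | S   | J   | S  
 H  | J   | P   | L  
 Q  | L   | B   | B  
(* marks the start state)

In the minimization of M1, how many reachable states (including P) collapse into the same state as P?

All states are reachable from the start state.
Initial partition by acceptance: {B,O} | {A,H,J,K,L,P,Q,S}.
Refine {A,H,J,K,L,P,Q,S} on symbol b: members go to different blocks, giving {A,J,L,Q} and {H,K,P,S}.
On input c, block {A,J,L,Q} splits into {A,L,Q} and {J}.
On input a, block {H,K,P,S} splits into {H,K,P} and {S}.
Stable partition: {B,O} | {A,L,Q} | {H,K,P} | {J} | {S} — 5 equivalence classes.
State P belongs to the block {H,K,P}, which has 3 states.

3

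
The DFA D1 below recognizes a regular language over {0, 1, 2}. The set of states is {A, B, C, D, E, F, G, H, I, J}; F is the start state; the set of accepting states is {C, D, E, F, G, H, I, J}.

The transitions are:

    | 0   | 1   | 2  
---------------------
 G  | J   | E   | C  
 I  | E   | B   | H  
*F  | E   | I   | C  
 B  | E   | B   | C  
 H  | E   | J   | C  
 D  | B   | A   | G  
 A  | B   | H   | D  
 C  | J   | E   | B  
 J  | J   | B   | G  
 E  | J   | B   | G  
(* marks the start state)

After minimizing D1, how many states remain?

4

Reachable states from the start: {B,C,E,F,G,H,I,J}. Unreachable: {A,D} — drop them.
Initial partition by acceptance: {C,E,F,G,H,I,J} | {B}.
Split {C,E,F,G,H,I,J} by δ(·,1) → {C,F,G,H} and {E,I,J}.
On input 2, block {C,F,G,H} splits into {F,G,H} and {C}.
No further refinement is possible. Final partition (4 blocks): {F,G,H} | {B} | {E,I,J} | {C}.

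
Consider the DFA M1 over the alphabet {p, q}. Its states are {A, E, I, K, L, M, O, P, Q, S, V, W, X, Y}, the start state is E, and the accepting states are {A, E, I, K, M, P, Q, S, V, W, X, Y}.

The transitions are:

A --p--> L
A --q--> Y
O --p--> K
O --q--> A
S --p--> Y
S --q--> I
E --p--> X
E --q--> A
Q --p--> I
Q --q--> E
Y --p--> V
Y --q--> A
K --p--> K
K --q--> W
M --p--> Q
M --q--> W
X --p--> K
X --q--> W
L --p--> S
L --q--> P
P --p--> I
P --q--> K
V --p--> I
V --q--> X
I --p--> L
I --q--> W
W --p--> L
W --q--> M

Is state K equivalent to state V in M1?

No

States {O} cannot be reached from the start state, so discard them.
Start with accepting vs non-accepting: {A,E,I,K,M,P,Q,S,V,W,X,Y} | {L}.
Split {A,E,I,K,M,P,Q,S,V,W,X,Y} by δ(·,p) → {E,K,M,P,Q,S,V,X,Y} and {A,I,W}.
Refine {E,K,M,P,Q,S,V,X,Y} on symbol p: members go to different blocks, giving {E,K,M,S,X,Y} and {P,Q,V}.
Refine {E,K,M,S,X,Y} on symbol p: members go to different blocks, giving {E,K,S,X} and {M,Y}.
Split {E,K,S,X} by δ(·,p) → {E,K,X} and {S}.
On input q, block {A,I,W} splits into {A,W} and {I}.
Stable partition: {E,K,X} | {L} | {A,W} | {P,Q,V} | {M,Y} | {S} | {I} — 7 equivalence classes.
K and V end up in different blocks, so they are distinguishable. For instance, the string 'pp' is accepted from only K.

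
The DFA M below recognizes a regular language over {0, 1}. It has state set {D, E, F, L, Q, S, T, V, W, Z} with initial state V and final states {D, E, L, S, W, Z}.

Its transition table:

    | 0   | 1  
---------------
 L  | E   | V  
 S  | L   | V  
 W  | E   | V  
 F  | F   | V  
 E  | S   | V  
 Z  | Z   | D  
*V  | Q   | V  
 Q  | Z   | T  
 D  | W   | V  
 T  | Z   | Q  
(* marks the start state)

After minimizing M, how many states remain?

Reachable states from the start: {D,E,L,Q,S,T,V,W,Z}. Unreachable: {F} — drop them.
Initial partition by acceptance: {D,E,L,S,W,Z} | {Q,T,V}.
Refine {D,E,L,S,W,Z} on symbol 1: members go to different blocks, giving {D,E,L,S,W} and {Z}.
Refine {Q,T,V} on symbol 0: members go to different blocks, giving {Q,T} and {V}.
The partition is now stable with 4 blocks: {D,E,L,S,W} | {Q,T} | {Z} | {V}.

4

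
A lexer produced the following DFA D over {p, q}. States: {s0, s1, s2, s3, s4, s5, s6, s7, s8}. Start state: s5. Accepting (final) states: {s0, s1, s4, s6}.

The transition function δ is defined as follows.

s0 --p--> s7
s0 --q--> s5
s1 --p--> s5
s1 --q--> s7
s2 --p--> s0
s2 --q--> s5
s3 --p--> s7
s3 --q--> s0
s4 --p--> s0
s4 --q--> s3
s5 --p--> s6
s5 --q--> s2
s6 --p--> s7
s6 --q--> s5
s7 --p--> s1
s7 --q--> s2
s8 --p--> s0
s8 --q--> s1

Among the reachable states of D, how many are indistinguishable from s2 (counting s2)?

3

Reachable states from the start: {s0,s1,s2,s5,s6,s7}. Unreachable: {s3,s4,s8} — drop them.
Start with accepting vs non-accepting: {s0,s1,s6} | {s2,s5,s7}.
Stable partition: {s0,s1,s6} | {s2,s5,s7} — 2 equivalence classes.
The equivalence class containing s2 is {s2,s5,s7}, of size 3.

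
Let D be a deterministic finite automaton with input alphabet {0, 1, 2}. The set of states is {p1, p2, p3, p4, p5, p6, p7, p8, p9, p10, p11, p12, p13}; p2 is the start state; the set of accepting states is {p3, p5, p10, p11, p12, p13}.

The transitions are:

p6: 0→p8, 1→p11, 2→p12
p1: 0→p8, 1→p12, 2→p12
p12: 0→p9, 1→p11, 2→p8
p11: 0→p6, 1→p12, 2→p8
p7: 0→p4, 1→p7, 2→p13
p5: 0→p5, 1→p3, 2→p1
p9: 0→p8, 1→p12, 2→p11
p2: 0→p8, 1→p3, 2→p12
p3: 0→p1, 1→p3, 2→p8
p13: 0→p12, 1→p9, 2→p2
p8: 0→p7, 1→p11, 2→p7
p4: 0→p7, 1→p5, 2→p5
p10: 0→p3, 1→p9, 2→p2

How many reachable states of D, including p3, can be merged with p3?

3

Reachable states from the start: {p1,p2,p3,p4,p5,p6,p7,p8,p9,p11,p12,p13}. Unreachable: {p10} — drop them.
Start with accepting vs non-accepting: {p3,p5,p11,p12,p13} | {p1,p2,p4,p6,p7,p8,p9}.
On input 0, block {p3,p5,p11,p12,p13} splits into {p3,p11,p12} and {p5,p13}.
On input 1, block {p1,p2,p4,p6,p7,p8,p9} splits into {p1,p2,p6,p8,p9} and {p4} and {p7}.
Split {p1,p2,p6,p8,p9} by δ(·,0) → {p1,p2,p6,p9} and {p8}.
Split {p5,p13} by δ(·,0) → {p5} and {p13}.
The partition is now stable with 7 blocks: {p3,p11,p12} | {p1,p2,p6,p9} | {p5} | {p4} | {p7} | {p8} | {p13}.
State p3 belongs to the block {p3,p11,p12}, which has 3 states.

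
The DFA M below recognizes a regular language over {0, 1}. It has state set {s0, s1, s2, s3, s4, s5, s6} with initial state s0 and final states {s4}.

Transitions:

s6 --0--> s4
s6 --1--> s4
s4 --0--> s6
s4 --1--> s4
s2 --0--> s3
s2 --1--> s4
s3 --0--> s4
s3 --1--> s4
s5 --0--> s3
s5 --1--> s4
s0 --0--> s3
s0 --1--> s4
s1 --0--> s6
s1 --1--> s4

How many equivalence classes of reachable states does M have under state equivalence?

First remove the unreachable states {s1,s2,s5}; 4 states remain.
Start with accepting vs non-accepting: {s4} | {s0,s3,s6}.
Refine {s0,s3,s6} on symbol 0: members go to different blocks, giving {s3,s6} and {s0}.
The partition is now stable with 3 blocks: {s4} | {s3,s6} | {s0}.

3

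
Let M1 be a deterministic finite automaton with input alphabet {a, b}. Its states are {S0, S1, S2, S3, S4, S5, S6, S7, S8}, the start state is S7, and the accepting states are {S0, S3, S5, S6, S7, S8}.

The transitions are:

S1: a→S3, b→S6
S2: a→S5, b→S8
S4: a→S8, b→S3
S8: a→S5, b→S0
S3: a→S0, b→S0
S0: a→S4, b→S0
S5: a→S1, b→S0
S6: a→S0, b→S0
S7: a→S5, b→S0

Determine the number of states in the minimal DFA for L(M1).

3

Reachable states from the start: {S0,S1,S3,S4,S5,S6,S7,S8}. Unreachable: {S2} — drop them.
P0 = {S0,S3,S5,S6,S7,S8} | {S1,S4}.
Refine {S0,S3,S5,S6,S7,S8} on symbol a: members go to different blocks, giving {S3,S6,S7,S8} and {S0,S5}.
The partition is now stable with 3 blocks: {S3,S6,S7,S8} | {S1,S4} | {S0,S5}.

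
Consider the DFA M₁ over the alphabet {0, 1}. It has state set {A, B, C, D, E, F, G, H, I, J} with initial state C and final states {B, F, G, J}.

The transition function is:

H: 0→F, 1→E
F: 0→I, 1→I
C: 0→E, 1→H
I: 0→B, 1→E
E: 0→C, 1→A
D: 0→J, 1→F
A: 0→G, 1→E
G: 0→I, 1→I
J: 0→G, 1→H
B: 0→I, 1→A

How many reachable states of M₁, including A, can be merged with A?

Reachable states from the start: {A,B,C,E,F,G,H,I}. Unreachable: {D,J} — drop them.
Start with accepting vs non-accepting: {B,F,G} | {A,C,E,H,I}.
Split {A,C,E,H,I} by δ(·,0) → {A,H,I} and {C,E}.
No further refinement is possible. Final partition (3 blocks): {B,F,G} | {A,H,I} | {C,E}.
State A belongs to the block {A,H,I}, which has 3 states.

3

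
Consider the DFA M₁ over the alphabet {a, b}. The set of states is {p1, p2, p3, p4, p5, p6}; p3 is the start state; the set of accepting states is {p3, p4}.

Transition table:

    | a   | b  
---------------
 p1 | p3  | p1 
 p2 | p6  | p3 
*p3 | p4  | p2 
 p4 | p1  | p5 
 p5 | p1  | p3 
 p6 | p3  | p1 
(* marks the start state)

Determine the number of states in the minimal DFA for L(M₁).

4

All states are reachable from the start state.
Initial partition by acceptance: {p3,p4} | {p1,p2,p5,p6}.
Refine {p3,p4} on symbol a: members go to different blocks, giving {p3} and {p4}.
Split {p1,p2,p5,p6} by δ(·,a) → {p1,p6} and {p2,p5}.
Stable partition: {p3} | {p1,p6} | {p4} | {p2,p5} — 4 equivalence classes.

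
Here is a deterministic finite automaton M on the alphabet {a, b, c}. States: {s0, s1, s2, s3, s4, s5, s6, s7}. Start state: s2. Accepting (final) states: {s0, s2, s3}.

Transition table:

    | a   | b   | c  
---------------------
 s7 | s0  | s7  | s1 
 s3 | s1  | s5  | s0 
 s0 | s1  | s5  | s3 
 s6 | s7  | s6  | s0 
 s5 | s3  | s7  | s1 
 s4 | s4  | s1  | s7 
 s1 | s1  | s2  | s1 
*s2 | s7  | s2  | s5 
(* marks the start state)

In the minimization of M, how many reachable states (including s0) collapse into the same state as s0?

States {s4,s6} cannot be reached from the start state, so discard them.
Start with accepting vs non-accepting: {s0,s2,s3} | {s1,s5,s7}.
Refine {s0,s2,s3} on symbol b: members go to different blocks, giving {s0,s3} and {s2}.
On input a, block {s1,s5,s7} splits into {s5,s7} and {s1}.
No further refinement is possible. Final partition (4 blocks): {s0,s3} | {s5,s7} | {s2} | {s1}.
The equivalence class containing s0 is {s0,s3}, of size 2.

2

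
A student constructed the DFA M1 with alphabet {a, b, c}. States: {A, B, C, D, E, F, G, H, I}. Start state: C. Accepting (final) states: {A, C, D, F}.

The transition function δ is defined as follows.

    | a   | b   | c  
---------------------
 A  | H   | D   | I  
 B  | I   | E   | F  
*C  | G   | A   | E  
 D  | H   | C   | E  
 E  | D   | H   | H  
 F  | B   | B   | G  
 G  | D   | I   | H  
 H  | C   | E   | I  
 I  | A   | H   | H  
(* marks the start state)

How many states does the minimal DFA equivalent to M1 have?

2

Reachable states from the start: {A,C,D,E,G,H,I}. Unreachable: {B,F} — drop them.
P0 = {A,C,D} | {E,G,H,I}.
No further refinement is possible. Final partition (2 blocks): {A,C,D} | {E,G,H,I}.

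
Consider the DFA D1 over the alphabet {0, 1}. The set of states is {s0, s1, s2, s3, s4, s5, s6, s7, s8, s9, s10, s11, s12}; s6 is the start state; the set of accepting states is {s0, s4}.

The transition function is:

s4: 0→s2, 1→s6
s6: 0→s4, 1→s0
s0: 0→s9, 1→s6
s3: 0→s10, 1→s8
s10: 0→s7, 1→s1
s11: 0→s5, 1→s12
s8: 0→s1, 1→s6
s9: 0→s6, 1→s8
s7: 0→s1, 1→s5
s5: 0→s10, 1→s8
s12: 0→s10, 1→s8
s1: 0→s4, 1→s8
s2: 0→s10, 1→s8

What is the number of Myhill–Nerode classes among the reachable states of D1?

9

Reachable states from the start: {s0,s1,s2,s4,s5,s6,s7,s8,s9,s10}. Unreachable: {s3,s11,s12} — drop them.
Start with accepting vs non-accepting: {s0,s4} | {s1,s2,s5,s6,s7,s8,s9,s10}.
Refine {s1,s2,s5,s6,s7,s8,s9,s10} on symbol 0: members go to different blocks, giving {s2,s5,s7,s8,s9,s10} and {s1,s6}.
Refine {s2,s5,s7,s8,s9,s10} on symbol 0: members go to different blocks, giving {s2,s5,s10} and {s7,s8,s9}.
Refine {s0,s4} on symbol 0: members go to different blocks, giving {s0} and {s4}.
On input 0, block {s2,s5,s10} splits into {s2,s5} and {s10}.
On input 1, block {s1,s6} splits into {s1} and {s6}.
Split {s7,s8,s9} by δ(·,0) → {s7,s8} and {s9}.
Split {s7,s8} by δ(·,1) → {s7} and {s8}.
No further refinement is possible. Final partition (9 blocks): {s0} | {s2,s5} | {s1} | {s7} | {s4} | {s10} | {s6} | {s9} | {s8}.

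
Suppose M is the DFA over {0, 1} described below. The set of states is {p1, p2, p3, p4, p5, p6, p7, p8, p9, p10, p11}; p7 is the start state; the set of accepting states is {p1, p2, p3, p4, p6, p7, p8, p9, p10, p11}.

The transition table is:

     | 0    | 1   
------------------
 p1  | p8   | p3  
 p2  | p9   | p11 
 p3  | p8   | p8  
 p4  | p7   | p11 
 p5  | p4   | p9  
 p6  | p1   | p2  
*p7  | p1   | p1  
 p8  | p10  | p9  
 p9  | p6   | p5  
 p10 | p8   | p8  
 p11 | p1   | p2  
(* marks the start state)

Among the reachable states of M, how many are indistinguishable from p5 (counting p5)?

1

Every state is reachable, so we keep all 11.
Start with accepting vs non-accepting: {p1,p2,p3,p4,p6,p7,p8,p9,p10,p11} | {p5}.
On input 1, block {p1,p2,p3,p4,p6,p7,p8,p9,p10,p11} splits into {p1,p2,p3,p4,p6,p7,p8,p10,p11} and {p9}.
On input 0, block {p1,p2,p3,p4,p6,p7,p8,p10,p11} splits into {p1,p3,p4,p6,p7,p8,p10,p11} and {p2}.
Refine {p1,p3,p4,p6,p7,p8,p10,p11} on symbol 1: members go to different blocks, giving {p1,p3,p4,p7,p10} and {p6,p11} and {p8}.
Split {p1,p3,p4,p7,p10} by δ(·,0) → {p1,p3,p10} and {p4,p7}.
On input 1, block {p1,p3,p10} splits into {p3,p10} and {p1}.
On input 0, block {p4,p7} splits into {p4} and {p7}.
No further refinement is possible. Final partition (9 blocks): {p3,p10} | {p5} | {p9} | {p2} | {p6,p11} | {p8} | {p4} | {p1} | {p7}.
State p5 belongs to the block {p5}, which has 1 states.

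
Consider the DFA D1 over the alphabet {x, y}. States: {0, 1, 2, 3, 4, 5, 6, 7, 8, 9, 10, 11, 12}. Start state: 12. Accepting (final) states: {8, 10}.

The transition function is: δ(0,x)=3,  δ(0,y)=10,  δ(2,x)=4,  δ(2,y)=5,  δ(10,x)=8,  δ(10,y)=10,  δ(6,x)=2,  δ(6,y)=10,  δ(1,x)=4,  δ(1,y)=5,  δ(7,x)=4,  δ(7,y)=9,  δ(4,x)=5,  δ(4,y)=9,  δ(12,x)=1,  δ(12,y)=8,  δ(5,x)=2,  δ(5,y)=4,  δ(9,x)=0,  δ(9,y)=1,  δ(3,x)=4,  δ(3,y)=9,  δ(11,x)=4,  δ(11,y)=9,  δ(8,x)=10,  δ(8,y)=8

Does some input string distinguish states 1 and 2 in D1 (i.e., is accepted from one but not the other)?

No

States {6,7,11} cannot be reached from the start state, so discard them.
Initial partition by acceptance: {8,10} | {0,1,2,3,4,5,9,12}.
Split {0,1,2,3,4,5,9,12} by δ(·,y) → {1,2,3,4,5,9} and {0,12}.
Split {1,2,3,4,5,9} by δ(·,x) → {1,2,3,4,5} and {9}.
Split {1,2,3,4,5} by δ(·,y) → {1,2,5} and {3,4}.
On input x, block {1,2,5} splits into {1,2} and {5}.
Refine {0,12} on symbol x: members go to different blocks, giving {0} and {12}.
Split {3,4} by δ(·,x) → {3} and {4}.
No further refinement is possible. Final partition (8 blocks): {8,10} | {1,2} | {0} | {9} | {3} | {5} | {12} | {4}.
1 and 2 lie in the same block of the stable partition, so they are equivalent — no string distinguishes them.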